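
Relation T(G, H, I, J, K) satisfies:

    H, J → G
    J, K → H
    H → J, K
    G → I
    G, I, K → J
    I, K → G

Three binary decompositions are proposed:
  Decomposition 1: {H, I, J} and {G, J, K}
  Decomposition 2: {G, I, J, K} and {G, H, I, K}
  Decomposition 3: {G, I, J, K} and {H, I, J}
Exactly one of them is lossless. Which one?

Decomposition 1: common = {J}, closure = {J} → lossy.
Decomposition 2: common = {G, I, K}, closure = {G, H, I, J, K} → lossless.
Decomposition 3: common = {I, J}, closure = {I, J} → lossy.

Decomposition 2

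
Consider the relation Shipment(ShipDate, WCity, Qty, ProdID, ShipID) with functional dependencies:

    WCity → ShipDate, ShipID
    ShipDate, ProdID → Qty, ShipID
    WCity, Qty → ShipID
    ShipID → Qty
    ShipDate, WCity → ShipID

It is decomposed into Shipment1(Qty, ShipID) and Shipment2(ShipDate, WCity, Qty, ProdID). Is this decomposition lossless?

Common attributes: Shipment1 ∩ Shipment2 = {Qty}.
No dependency enlarges {Qty}, so (Qty)⁺ = {Qty}.
The closure contains neither all of Shipment1 = {Qty, ShipID} nor all of Shipment2 = {ShipDate, WCity, Qty, ProdID}, so the common attributes are not a superkey of either fragment. The join is lossy.

No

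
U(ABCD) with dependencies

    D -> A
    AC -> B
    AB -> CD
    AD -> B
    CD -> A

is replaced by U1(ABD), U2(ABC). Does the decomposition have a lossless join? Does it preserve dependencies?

lossless and dependency-preserving

Lossless test: (AB)⁺ = {ABCD}, which contains all of one fragment — lossless.
Dependency preservation: AB → CD; CD → A are not contained in any single fragment, but the restricted closure of each left-hand side across the fragments still reaches the right-hand side; the remaining FDs each lie inside some fragment. All dependencies are preserved.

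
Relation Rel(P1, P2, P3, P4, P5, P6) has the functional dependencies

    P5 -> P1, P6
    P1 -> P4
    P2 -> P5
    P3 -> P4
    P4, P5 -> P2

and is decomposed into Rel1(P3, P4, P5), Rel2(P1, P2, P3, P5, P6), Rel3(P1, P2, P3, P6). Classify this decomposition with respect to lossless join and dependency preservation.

lossless but not dependency-preserving

Lossless test (chase): Rows 1 and 2 agree on P5; apply P5→P1, P6 and equate their P1, P6 entries. Rows 1 and 2 agree on P1; apply P1→P4 and equate their P4 entries. Rows 1 and 3 agree on P1; apply P1→P4 and equate their P4 entries. Rows 2 and 3 agree on P2; apply P2→P5 and equate their P5 entries. Rows 1 and 2 agree on P4, P5; apply P4, P5→P2 and equate their P2 entries. Row 1 is now all distinguished symbols — the join is lossless.
Dependency preservation: the restricted closure of {P1} across the fragments never reaches {P4}, so P1 → P4 cannot be enforced without a join — not preserved.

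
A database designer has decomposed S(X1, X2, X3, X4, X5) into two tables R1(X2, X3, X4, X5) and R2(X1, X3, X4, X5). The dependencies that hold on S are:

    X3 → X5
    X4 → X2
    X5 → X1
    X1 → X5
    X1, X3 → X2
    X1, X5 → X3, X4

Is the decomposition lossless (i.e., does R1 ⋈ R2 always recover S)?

Yes

Common attributes: R1 ∩ R2 = {X3, X4, X5}.
Closure of {X3, X4, X5}: X4 → X2 applies, adding X2; X5 → X1 applies, adding X1. So (X3, X4, X5)⁺ = {X1, X2, X3, X4, X5}.
This closure contains every attribute of R1, so R1 ∩ R2 → R1. The join is lossless.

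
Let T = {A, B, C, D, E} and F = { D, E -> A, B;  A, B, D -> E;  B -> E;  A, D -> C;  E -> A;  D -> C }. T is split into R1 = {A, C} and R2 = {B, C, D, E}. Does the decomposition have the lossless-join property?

Common attributes: R1 ∩ R2 = {C}.
No dependency enlarges {C}, so (C)⁺ = {C}.
The closure contains neither all of R1 = {A, C} nor all of R2 = {B, C, D, E}, so the common attributes are not a superkey of either fragment. The join is lossy.

No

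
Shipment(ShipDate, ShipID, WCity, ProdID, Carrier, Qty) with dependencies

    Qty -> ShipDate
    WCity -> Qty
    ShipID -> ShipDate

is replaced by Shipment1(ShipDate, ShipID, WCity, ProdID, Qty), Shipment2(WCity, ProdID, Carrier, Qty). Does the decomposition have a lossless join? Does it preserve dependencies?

Lossless test: (WCity, ProdID, Qty)⁺ = {ShipDate, WCity, ProdID, Qty}, which is a superkey of neither fragment — lossy.
Dependency preservation: every FD's attributes lie within a single fragment, so each can be enforced locally — preserved.

lossy but dependency-preserving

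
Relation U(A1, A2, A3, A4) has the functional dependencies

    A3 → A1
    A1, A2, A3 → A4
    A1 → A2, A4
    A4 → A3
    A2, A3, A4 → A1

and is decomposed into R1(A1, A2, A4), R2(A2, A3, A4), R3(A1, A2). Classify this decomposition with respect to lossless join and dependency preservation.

lossless and dependency-preserving

Lossless test (chase): Rows 1 and 3 agree on A1; apply A1→A2, A4 and equate their A2, A4 entries. Rows 1 and 2 agree on A4; apply A4→A3 and equate their A3 entries. Rows 1 and 3 agree on A4; apply A4→A3 and equate their A3 entries. Rows 1 and 2 agree on A2, A3, A4; apply A2, A3, A4→A1 and equate their A1 entries. Row 1 is now all distinguished symbols — the join is lossless.
Dependency preservation: A3 → A1; A1, A2, A3 → A4; A2, A3, A4 → A1 are not contained in any single fragment, but the restricted closure of each left-hand side across the fragments still reaches the right-hand side; the remaining FDs each lie inside some fragment. All dependencies are preserved.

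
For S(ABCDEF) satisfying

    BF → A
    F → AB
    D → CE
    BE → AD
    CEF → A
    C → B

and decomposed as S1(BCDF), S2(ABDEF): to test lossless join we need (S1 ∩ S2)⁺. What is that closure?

S1 ∩ S2 = {BDF}.
BF → A applies, adding A
D → CE applies, adding CE
Closure: {ABCDEF}.

ABCDEF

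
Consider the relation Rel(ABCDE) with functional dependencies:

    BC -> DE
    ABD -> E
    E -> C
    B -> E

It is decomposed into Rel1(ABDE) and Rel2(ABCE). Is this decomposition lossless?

Common attributes: Rel1 ∩ Rel2 = {ABE}.
Closure of {ABE}: E → C applies, adding C; BC → DE applies, adding D. So (ABE)⁺ = {ABCDE}.
This closure contains every attribute of Rel1, so Rel1 ∩ Rel2 → Rel1. The join is lossless.

Yes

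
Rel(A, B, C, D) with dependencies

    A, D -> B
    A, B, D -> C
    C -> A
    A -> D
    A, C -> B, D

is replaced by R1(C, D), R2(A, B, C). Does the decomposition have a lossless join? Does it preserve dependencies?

lossless and dependency-preserving

Lossless test: (C)⁺ = {A, B, C, D}, which contains all of one fragment — lossless.
Dependency preservation: A, D → B; A, B, D → C; A → D; A, C → B, D are not contained in any single fragment, but the restricted closure of each left-hand side across the fragments still reaches the right-hand side; the remaining FDs each lie inside some fragment. All dependencies are preserved.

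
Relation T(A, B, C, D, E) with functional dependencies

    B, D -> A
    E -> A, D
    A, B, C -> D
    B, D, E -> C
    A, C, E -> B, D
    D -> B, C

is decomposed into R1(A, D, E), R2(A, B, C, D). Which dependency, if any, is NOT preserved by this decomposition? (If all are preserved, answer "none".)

B, D → A lies within R2.
E → A, D lies within R1.
A, B, C → D lies within R2.
B, D, E → C: restricted closure across fragments reaches C.
A, C, E → B, D: restricted closure across fragments reaches B, D.
D → B, C lies within R2.
Every dependency is enforceable on the fragments, so the decomposition is dependency-preserving.

none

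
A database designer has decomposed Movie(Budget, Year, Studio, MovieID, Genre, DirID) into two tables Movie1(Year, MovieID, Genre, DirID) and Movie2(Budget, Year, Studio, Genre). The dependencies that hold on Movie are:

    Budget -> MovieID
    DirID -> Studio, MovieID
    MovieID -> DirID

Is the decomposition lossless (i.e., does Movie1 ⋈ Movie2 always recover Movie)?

Common attributes: Movie1 ∩ Movie2 = {Year, Genre}.
No dependency enlarges {Year, Genre}, so (Year, Genre)⁺ = {Year, Genre}.
The closure contains neither all of Movie1 = {Year, MovieID, Genre, DirID} nor all of Movie2 = {Budget, Year, Studio, Genre}, so the common attributes are not a superkey of either fragment. The join is lossy.

No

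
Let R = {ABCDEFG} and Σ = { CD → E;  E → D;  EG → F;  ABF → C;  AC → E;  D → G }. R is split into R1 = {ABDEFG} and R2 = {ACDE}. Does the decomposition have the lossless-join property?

No

Common attributes: R1 ∩ R2 = {ADE}.
Closure of {ADE}: D → G applies, adding G; EG → F applies, adding F. So (ADE)⁺ = {ADEFG}.
The closure contains neither all of R1 = {ABDEFG} nor all of R2 = {ACDE}, so the common attributes are not a superkey of either fragment. The join is lossy.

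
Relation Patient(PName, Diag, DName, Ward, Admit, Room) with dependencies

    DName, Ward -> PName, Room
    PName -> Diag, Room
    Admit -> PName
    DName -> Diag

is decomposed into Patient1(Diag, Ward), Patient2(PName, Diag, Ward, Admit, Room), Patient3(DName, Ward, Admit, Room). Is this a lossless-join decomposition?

Yes

Chase test. Columns are PName, Diag, DName, Ward, Admit, Room; row i has aⱼ where attribute j ∈ Patienti, else bᵢⱼ.
Initial tableau (one row per fragment):
  row 1: b11 a2 b13 a4 b15 b16
  row 2: a1 a2 b23 a4 a5 a6
  row 3: b31 b32 a3 a4 a5 a6
Rows 2 and 3 agree on Admit; apply Admit→PName and equate their PName entries.
Rows 2 and 3 agree on PName; apply PName→Diag, Room and equate their Diag, Room entries.
Row 3 is now all distinguished symbols — the join is lossless.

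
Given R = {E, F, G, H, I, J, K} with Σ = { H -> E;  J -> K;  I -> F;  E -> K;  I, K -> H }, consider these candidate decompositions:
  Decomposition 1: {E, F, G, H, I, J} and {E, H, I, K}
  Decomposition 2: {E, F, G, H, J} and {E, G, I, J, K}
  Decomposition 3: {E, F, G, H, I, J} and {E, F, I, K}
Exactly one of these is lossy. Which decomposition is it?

Decomposition 2

Decomposition 1: common = {E, H, I}, closure = {E, F, H, I, K} → lossless.
Decomposition 2: common = {E, G, J}, closure = {E, G, J, K} → lossy.
Decomposition 3: common = {E, F, I}, closure = {E, F, H, I, K} → lossless.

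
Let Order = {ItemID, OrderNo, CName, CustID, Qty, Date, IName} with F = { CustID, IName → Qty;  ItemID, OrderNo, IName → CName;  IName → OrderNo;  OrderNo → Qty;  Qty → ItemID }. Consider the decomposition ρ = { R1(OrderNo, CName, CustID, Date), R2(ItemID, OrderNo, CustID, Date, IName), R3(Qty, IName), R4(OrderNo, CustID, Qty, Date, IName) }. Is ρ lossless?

Chase test. Columns are ItemID, OrderNo, CName, CustID, Qty, Date, IName; row i has aⱼ where attribute j ∈ Ri, else bᵢⱼ.
Initial tableau (one row per fragment):
  row 1: b11 a2 a3 a4 b15 a6 b17
  row 2: a1 a2 b23 a4 b25 a6 a7
  row 3: b31 b32 b33 b34 a5 b36 a7
  row 4: b41 a2 b43 a4 a5 a6 a7
Rows 2 and 4 agree on CustID, IName; apply CustID, IName→Qty and equate their Qty entries.
Rows 2 and 3 agree on IName; apply IName→OrderNo and equate their OrderNo entries.
Rows 1 and 2 agree on OrderNo; apply OrderNo→Qty and equate their Qty entries.
Rows 1 and 2 agree on Qty; apply Qty→ItemID and equate their ItemID entries.
Rows 1 and 3 agree on Qty; apply Qty→ItemID and equate their ItemID entries.
Rows 1 and 4 agree on Qty; apply Qty→ItemID and equate their ItemID entries.
Rows 2 and 3 agree on ItemID, OrderNo, IName; apply ItemID, OrderNo, IName→CName and equate their CName entries.
Rows 2 and 4 agree on ItemID, OrderNo, IName; apply ItemID, OrderNo, IName→CName and equate their CName entries.
No row becomes fully distinguished — the join is lossy.

No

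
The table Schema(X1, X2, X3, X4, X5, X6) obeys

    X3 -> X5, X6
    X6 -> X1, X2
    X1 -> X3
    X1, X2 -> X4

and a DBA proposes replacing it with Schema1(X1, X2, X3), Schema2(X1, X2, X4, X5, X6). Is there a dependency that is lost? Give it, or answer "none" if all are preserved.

X3 → X5, X6: restricted closure across fragments reaches X5, X6.
X6 → X1, X2 lies within Schema2.
X1 → X3 lies within Schema1.
X1, X2 → X4 lies within Schema2.
Every dependency is enforceable on the fragments, so the decomposition is dependency-preserving.

none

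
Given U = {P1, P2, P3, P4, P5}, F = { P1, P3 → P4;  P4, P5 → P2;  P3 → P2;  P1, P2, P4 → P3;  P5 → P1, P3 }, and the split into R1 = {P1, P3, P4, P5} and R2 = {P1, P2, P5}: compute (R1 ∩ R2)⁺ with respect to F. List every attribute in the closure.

R1 ∩ R2 = {P1, P5}.
P5 → P1, P3 applies, adding P3
P1, P3 → P4 applies, adding P4
P4, P5 → P2 applies, adding P2
Closure: {P1, P2, P3, P4, P5}.

P1, P2, P3, P4, P5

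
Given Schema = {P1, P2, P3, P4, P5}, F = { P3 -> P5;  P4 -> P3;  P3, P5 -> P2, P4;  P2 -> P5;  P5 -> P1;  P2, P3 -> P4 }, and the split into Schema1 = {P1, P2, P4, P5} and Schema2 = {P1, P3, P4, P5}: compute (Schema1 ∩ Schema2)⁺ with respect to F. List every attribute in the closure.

P1, P2, P3, P4, P5

Schema1 ∩ Schema2 = {P1, P4, P5}.
P4 → P3 applies, adding P3
P3, P5 → P2, P4 applies, adding P2
Closure: {P1, P2, P3, P4, P5}.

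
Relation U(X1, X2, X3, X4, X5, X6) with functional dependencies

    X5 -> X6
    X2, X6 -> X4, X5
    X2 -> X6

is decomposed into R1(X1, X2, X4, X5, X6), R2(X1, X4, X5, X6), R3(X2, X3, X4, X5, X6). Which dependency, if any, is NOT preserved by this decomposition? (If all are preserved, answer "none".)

X5 → X6 lies within R1.
X2, X6 → X4, X5 lies within R1.
X2 → X6 lies within R1.
Every dependency is enforceable on the fragments, so the decomposition is dependency-preserving.

none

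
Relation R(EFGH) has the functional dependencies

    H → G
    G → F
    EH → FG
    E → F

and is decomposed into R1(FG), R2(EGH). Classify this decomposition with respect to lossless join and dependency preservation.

lossless but not dependency-preserving

Lossless test: (G)⁺ = {FG}, which contains all of one fragment — lossless.
Dependency preservation: the restricted closure of {E} across the fragments never reaches {F}, so E → F cannot be enforced without a join — not preserved.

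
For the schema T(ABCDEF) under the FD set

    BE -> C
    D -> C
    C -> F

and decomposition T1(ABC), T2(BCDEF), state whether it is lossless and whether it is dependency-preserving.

Lossless test: (BC)⁺ = {BCF}, which is a superkey of neither fragment — lossy.
Dependency preservation: every FD's attributes lie within a single fragment, so each can be enforced locally — preserved.

lossy but dependency-preserving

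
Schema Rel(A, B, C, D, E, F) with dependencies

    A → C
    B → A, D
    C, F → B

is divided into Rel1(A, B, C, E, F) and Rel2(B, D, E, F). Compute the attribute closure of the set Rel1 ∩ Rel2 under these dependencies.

Rel1 ∩ Rel2 = {B, E, F}.
B → A, D applies, adding A, D
A → C applies, adding C
Closure: {A, B, C, D, E, F}.

A, B, C, D, E, F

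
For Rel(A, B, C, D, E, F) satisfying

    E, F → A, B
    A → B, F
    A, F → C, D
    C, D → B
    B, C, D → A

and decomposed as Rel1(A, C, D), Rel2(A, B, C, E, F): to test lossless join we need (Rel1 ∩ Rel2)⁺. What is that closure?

A, B, C, D, F

Rel1 ∩ Rel2 = {A, C}.
A → B, F applies, adding B, F
A, F → C, D applies, adding D
Closure: {A, B, C, D, F}.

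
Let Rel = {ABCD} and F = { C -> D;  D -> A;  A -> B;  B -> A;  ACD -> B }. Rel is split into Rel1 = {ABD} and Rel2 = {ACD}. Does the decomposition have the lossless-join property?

Yes

Common attributes: Rel1 ∩ Rel2 = {AD}.
Closure of {AD}: A → B applies, adding B. So (AD)⁺ = {ABD}.
This closure contains every attribute of Rel1, so Rel1 ∩ Rel2 → Rel1. The join is lossless.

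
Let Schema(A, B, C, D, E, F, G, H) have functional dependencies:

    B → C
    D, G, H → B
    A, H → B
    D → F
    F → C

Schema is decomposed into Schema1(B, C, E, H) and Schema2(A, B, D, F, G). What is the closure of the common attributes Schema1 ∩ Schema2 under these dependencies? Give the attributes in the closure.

Schema1 ∩ Schema2 = {B}.
B → C applies, adding C
Closure: {B, C}.

B, C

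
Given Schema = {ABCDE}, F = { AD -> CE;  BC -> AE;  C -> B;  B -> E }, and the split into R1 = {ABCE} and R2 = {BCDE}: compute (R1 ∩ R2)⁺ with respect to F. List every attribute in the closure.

ABCE

R1 ∩ R2 = {BCE}.
BC → AE applies, adding A
Closure: {ABCE}.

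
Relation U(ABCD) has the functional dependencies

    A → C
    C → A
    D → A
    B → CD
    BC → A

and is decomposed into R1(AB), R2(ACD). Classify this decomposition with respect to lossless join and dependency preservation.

Lossless test: (A)⁺ = {AC}, which is a superkey of neither fragment — lossy.
Dependency preservation: the restricted closure of {B} across the fragments never reaches {CD}, so B → CD cannot be enforced without a join — not preserved.

lossy and not dependency-preserving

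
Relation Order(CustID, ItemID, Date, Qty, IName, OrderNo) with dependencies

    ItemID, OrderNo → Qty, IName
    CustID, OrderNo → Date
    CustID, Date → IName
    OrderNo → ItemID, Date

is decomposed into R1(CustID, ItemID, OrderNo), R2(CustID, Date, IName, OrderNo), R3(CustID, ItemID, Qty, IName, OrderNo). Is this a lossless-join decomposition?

Chase test. Columns are CustID, ItemID, Date, Qty, IName, OrderNo; row i has aⱼ where attribute j ∈ Ri, else bᵢⱼ.
Initial tableau (one row per fragment):
  row 1: a1 a2 b13 b14 b15 a6
  row 2: a1 b22 a3 b24 a5 a6
  row 3: a1 a2 b33 a4 a5 a6
Rows 1 and 3 agree on ItemID, OrderNo; apply ItemID, OrderNo→Qty, IName and equate their Qty, IName entries.
Rows 1 and 2 agree on CustID, OrderNo; apply CustID, OrderNo→Date and equate their Date entries.
Rows 1 and 3 agree on CustID, OrderNo; apply CustID, OrderNo→Date and equate their Date entries.
Rows 1 and 2 agree on OrderNo; apply OrderNo→ItemID, Date and equate their ItemID, Date entries.
Rows 1 and 2 agree on ItemID, OrderNo; apply ItemID, OrderNo→Qty, IName and equate their Qty, IName entries.
Row 1 is now all distinguished symbols — the join is lossless.

Yes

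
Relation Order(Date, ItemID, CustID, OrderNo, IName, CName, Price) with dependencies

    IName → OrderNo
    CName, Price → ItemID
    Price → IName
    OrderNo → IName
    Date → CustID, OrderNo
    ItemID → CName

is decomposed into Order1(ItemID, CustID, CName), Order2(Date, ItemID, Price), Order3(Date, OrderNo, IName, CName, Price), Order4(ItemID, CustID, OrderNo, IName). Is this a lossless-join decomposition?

No

Chase test. Columns are Date, ItemID, CustID, OrderNo, IName, CName, Price; row i has aⱼ where attribute j ∈ Orderi, else bᵢⱼ.
Initial tableau (one row per fragment):
  row 1: b11 a2 a3 b14 b15 a6 b17
  row 2: a1 a2 b23 b24 b25 b26 a7
  row 3: a1 b32 b33 a4 a5 a6 a7
  row 4: b41 a2 a3 a4 a5 b46 b47
Rows 2 and 3 agree on Price; apply Price→IName and equate their IName entries.
Rows 2 and 3 agree on Date; apply Date→CustID, OrderNo and equate their CustID, OrderNo entries.
Rows 1 and 2 agree on ItemID; apply ItemID→CName and equate their CName entries.
Rows 1 and 4 agree on ItemID; apply ItemID→CName and equate their CName entries.
Rows 2 and 3 agree on CName, Price; apply CName, Price→ItemID and equate their ItemID entries.
No row becomes fully distinguished — the join is lossy.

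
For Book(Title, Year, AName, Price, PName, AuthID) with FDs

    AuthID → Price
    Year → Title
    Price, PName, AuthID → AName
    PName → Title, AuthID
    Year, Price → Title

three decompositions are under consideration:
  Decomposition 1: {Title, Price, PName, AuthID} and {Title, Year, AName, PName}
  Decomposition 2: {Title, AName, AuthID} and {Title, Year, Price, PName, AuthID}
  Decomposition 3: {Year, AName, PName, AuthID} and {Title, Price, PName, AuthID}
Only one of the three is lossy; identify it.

Decomposition 2

Decomposition 1: common = {Title, PName}, closure = {Title, AName, Price, PName, AuthID} → lossless.
Decomposition 2: common = {Title, AuthID}, closure = {Title, Price, AuthID} → lossy.
Decomposition 3: common = {PName, AuthID}, closure = {Title, AName, Price, PName, AuthID} → lossless.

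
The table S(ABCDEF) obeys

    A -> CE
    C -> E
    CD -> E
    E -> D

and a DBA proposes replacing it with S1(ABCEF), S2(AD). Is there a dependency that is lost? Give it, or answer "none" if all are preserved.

Check E → D: no single fragment contains all of {DE}, and the restricted closure of {E} across the fragments never reaches {D}.
A → CE is preserved.
C → E is preserved.
CD → E is preserved.

E -> D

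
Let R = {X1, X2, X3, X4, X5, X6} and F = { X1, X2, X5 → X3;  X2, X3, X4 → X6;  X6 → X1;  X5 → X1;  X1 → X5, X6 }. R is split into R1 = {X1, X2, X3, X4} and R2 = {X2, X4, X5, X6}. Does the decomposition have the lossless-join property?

Common attributes: R1 ∩ R2 = {X2, X4}.
No dependency enlarges {X2, X4}, so (X2, X4)⁺ = {X2, X4}.
The closure contains neither all of R1 = {X1, X2, X3, X4} nor all of R2 = {X2, X4, X5, X6}, so the common attributes are not a superkey of either fragment. The join is lossy.

No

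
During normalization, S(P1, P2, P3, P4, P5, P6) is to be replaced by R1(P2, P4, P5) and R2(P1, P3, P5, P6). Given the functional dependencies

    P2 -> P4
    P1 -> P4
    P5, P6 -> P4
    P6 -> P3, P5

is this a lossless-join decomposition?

Common attributes: R1 ∩ R2 = {P5}.
No dependency enlarges {P5}, so (P5)⁺ = {P5}.
The closure contains neither all of R1 = {P2, P4, P5} nor all of R2 = {P1, P3, P5, P6}, so the common attributes are not a superkey of either fragment. The join is lossy.

No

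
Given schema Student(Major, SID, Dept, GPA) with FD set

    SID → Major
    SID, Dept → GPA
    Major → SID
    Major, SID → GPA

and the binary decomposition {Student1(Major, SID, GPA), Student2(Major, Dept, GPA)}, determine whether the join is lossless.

Yes

Common attributes: Student1 ∩ Student2 = {Major, GPA}.
Closure of {Major, GPA}: Major → SID applies, adding SID. So (Major, GPA)⁺ = {Major, SID, GPA}.
This closure contains every attribute of Student1, so Student1 ∩ Student2 → Student1. The join is lossless.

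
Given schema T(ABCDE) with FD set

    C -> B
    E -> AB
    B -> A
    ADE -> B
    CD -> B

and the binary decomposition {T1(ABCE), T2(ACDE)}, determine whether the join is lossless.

Yes

Common attributes: T1 ∩ T2 = {ACE}.
Closure of {ACE}: C → B applies, adding B. So (ACE)⁺ = {ABCE}.
This closure contains every attribute of T1, so T1 ∩ T2 → T1. The join is lossless.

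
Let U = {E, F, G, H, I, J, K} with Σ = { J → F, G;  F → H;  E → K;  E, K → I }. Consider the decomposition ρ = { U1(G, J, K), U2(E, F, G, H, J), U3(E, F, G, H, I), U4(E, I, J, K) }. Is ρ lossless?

Yes

Chase test. Columns are E, F, G, H, I, J, K; row i has aⱼ where attribute j ∈ Ui, else bᵢⱼ.
Initial tableau (one row per fragment):
  row 1: b11 b12 a3 b14 b15 a6 a7
  row 2: a1 a2 a3 a4 b25 a6 b27
  row 3: a1 a2 a3 a4 a5 b36 b37
  row 4: a1 b42 b43 b44 a5 a6 a7
Rows 1 and 2 agree on J; apply J→F, G and equate their F, G entries.
Rows 1 and 4 agree on J; apply J→F, G and equate their F, G entries.
Rows 1 and 2 agree on F; apply F→H and equate their H entries.
Rows 1 and 4 agree on F; apply F→H and equate their H entries.
Rows 2 and 3 agree on E; apply E→K and equate their K entries.
Rows 2 and 4 agree on E; apply E→K and equate their K entries.
Rows 2 and 3 agree on E, K; apply E, K→I and equate their I entries.
Row 2 is now all distinguished symbols — the join is lossless.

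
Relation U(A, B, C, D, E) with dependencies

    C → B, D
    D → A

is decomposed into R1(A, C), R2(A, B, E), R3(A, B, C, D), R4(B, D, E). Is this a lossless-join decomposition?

No

Chase test. Columns are A, B, C, D, E; row i has aⱼ where attribute j ∈ Ri, else bᵢⱼ.
Initial tableau (one row per fragment):
  row 1: a1 b12 a3 b14 b15
  row 2: a1 a2 b23 b24 a5
  row 3: a1 a2 a3 a4 b35
  row 4: b41 a2 b43 a4 a5
Rows 1 and 3 agree on C; apply C→B, D and equate their B, D entries.
Rows 1 and 4 agree on D; apply D→A and equate their A entries.
No row becomes fully distinguished — the join is lossy.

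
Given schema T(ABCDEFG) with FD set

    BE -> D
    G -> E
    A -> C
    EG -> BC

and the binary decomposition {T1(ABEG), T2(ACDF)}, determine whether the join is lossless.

Common attributes: T1 ∩ T2 = {A}.
Closure of {A}: A → C applies, adding C. So (A)⁺ = {AC}.
The closure contains neither all of T1 = {ABEG} nor all of T2 = {ACDF}, so the common attributes are not a superkey of either fragment. The join is lossy.

No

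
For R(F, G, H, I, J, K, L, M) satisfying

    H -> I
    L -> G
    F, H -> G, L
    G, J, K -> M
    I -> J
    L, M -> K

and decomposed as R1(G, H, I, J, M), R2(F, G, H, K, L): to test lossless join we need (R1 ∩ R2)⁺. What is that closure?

G, H, I, J

R1 ∩ R2 = {G, H}.
H → I applies, adding I
I → J applies, adding J
Closure: {G, H, I, J}.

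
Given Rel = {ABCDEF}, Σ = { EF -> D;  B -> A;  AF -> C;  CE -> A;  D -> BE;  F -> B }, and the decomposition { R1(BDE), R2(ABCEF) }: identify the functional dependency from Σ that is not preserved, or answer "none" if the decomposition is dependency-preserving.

EF -> D

Check EF → D: no single fragment contains all of {DEF}, and the restricted closure of {EF} across the fragments never reaches {D}.
B → A is preserved.
AF → C is preserved.
CE → A is preserved.
D → BE is preserved.
F → B is preserved.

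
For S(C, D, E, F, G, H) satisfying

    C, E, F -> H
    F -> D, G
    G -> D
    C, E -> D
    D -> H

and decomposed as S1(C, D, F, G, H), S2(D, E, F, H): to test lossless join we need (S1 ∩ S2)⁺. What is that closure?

S1 ∩ S2 = {D, F, H}.
F → D, G applies, adding G
Closure: {D, F, G, H}.

D, F, G, H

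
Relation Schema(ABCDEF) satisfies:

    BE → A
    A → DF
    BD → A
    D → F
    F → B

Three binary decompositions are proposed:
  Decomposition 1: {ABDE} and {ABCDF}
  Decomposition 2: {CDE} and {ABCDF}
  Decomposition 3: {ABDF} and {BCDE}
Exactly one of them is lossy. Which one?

Decomposition 1

Decomposition 1: common = {ABD}, closure = {ABDF} → lossy.
Decomposition 2: common = {CD}, closure = {ABCDF} → lossless.
Decomposition 3: common = {BD}, closure = {ABDF} → lossless.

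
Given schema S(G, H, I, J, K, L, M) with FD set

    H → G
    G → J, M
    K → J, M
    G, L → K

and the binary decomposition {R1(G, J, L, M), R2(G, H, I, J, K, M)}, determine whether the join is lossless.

Common attributes: R1 ∩ R2 = {G, J, M}.
No dependency enlarges {G, J, M}, so (G, J, M)⁺ = {G, J, M}.
The closure contains neither all of R1 = {G, J, L, M} nor all of R2 = {G, H, I, J, K, M}, so the common attributes are not a superkey of either fragment. The join is lossy.

No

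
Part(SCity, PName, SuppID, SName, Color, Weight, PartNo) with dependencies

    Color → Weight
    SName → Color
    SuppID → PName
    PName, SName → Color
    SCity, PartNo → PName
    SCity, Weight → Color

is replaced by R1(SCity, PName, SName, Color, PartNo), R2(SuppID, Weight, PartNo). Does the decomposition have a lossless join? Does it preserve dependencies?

Lossless test: (PartNo)⁺ = {PartNo}, which is a superkey of neither fragment — lossy.
Dependency preservation: the restricted closure of {Color} across the fragments never reaches {Weight}, so Color → Weight cannot be enforced without a join — not preserved.

lossy and not dependency-preserving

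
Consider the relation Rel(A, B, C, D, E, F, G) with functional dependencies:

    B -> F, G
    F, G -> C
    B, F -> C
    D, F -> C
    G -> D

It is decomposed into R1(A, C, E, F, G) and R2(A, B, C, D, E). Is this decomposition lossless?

Common attributes: R1 ∩ R2 = {A, C, E}.
No dependency enlarges {A, C, E}, so (A, C, E)⁺ = {A, C, E}.
The closure contains neither all of R1 = {A, C, E, F, G} nor all of R2 = {A, B, C, D, E}, so the common attributes are not a superkey of either fragment. The join is lossy.

No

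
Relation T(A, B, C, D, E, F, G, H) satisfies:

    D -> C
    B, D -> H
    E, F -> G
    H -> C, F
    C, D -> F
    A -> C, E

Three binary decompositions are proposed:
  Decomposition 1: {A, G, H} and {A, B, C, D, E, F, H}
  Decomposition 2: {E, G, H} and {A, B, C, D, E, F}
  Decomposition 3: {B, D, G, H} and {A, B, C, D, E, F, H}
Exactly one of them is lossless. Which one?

Decomposition 1: common = {A, H}, closure = {A, C, E, F, G, H} → lossless.
Decomposition 2: common = {E}, closure = {E} → lossy.
Decomposition 3: common = {B, D, H}, closure = {B, C, D, F, H} → lossy.

Decomposition 1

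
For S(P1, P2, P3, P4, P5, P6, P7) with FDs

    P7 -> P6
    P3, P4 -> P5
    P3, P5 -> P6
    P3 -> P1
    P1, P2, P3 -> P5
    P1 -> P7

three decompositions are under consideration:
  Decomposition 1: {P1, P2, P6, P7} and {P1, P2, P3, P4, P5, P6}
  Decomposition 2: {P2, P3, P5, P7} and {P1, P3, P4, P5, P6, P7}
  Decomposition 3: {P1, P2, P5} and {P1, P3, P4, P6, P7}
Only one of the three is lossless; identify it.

Decomposition 1: common = {P1, P2, P6}, closure = {P1, P2, P6, P7} → lossless.
Decomposition 2: common = {P3, P5, P7}, closure = {P1, P3, P5, P6, P7} → lossy.
Decomposition 3: common = {P1}, closure = {P1, P6, P7} → lossy.

Decomposition 1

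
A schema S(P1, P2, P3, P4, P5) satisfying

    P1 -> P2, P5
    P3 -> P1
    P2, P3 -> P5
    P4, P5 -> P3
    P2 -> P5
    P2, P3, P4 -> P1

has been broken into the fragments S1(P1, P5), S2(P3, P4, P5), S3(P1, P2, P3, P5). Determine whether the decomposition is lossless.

Yes

Chase test. Columns are P1, P2, P3, P4, P5; row i has aⱼ where attribute j ∈ Si, else bᵢⱼ.
Initial tableau (one row per fragment):
  row 1: a1 b12 b13 b14 a5
  row 2: b21 b22 a3 a4 a5
  row 3: a1 a2 a3 b34 a5
Rows 1 and 3 agree on P1; apply P1→P2, P5 and equate their P2, P5 entries.
Rows 2 and 3 agree on P3; apply P3→P1 and equate their P1 entries.
Rows 1 and 2 agree on P1; apply P1→P2, P5 and equate their P2, P5 entries.
Row 2 is now all distinguished symbols — the join is lossless.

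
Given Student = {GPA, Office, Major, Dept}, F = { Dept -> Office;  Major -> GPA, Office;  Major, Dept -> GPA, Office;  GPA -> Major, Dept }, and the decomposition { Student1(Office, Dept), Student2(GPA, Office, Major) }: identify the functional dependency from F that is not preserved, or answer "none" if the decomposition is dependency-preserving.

GPA -> Major, Dept

Check GPA → Major, Dept: no single fragment contains all of {GPA, Major, Dept}, and the restricted closure of {GPA} across the fragments never reaches {Major, Dept}.
Dept → Office is preserved.
Major → GPA, Office is preserved.
Major, Dept → GPA, Office is preserved.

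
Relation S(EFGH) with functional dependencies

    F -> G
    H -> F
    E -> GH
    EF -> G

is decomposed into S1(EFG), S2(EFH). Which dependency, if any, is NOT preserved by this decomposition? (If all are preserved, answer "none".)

F → G lies within S1.
H → F lies within S2.
E → GH: restricted closure across fragments reaches GH.
EF → G lies within S1.
Every dependency is enforceable on the fragments, so the decomposition is dependency-preserving.

none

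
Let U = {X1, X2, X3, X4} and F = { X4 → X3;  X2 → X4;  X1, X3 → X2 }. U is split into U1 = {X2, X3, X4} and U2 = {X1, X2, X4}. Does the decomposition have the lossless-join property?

Common attributes: U1 ∩ U2 = {X2, X4}.
Closure of {X2, X4}: X4 → X3 applies, adding X3. So (X2, X4)⁺ = {X2, X3, X4}.
This closure contains every attribute of U1, so U1 ∩ U2 → U1. The join is lossless.

Yes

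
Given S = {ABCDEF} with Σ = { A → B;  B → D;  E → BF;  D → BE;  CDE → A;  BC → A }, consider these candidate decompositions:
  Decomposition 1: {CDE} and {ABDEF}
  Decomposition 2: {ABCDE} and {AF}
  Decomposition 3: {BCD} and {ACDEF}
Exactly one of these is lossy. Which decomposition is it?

Decomposition 1

Decomposition 1: common = {DE}, closure = {BDEF} → lossy.
Decomposition 2: common = {A}, closure = {ABDEF} → lossless.
Decomposition 3: common = {CD}, closure = {ABCDEF} → lossless.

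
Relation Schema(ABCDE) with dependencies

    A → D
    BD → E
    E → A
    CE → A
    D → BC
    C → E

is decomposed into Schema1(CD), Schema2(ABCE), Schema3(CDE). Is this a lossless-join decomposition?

Chase test. Columns are ABCDE; row i has aⱼ where attribute j ∈ Schemai, else bᵢⱼ.
Initial tableau (one row per fragment):
  row 1: b11 b12 a3 a4 b15
  row 2: a1 a2 a3 b24 a5
  row 3: b31 b32 a3 a4 a5
Rows 2 and 3 agree on E; apply E→A and equate their A entries.
Rows 1 and 3 agree on D; apply D→BC and equate their BC entries.
Rows 1 and 2 agree on C; apply C→E and equate their E entries.
Rows 2 and 3 agree on A; apply A→D and equate their D entries.
Rows 1 and 2 agree on E; apply E→A and equate their A entries.
Rows 1 and 2 agree on D; apply D→BC and equate their BC entries.
Row 1 is now all distinguished symbols — the join is lossless.

Yes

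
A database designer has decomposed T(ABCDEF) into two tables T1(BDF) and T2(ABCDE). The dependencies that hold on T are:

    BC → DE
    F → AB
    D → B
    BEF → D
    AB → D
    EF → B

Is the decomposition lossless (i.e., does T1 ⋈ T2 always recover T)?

No

Common attributes: T1 ∩ T2 = {BD}.
No dependency enlarges {BD}, so (BD)⁺ = {BD}.
The closure contains neither all of T1 = {BDF} nor all of T2 = {ABCDE}, so the common attributes are not a superkey of either fragment. The join is lossy.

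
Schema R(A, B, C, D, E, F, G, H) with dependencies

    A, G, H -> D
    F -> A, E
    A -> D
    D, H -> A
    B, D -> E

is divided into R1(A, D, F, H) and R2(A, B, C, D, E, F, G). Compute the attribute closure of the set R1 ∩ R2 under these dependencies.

R1 ∩ R2 = {A, D, F}.
F → A, E applies, adding E
Closure: {A, D, E, F}.

A, D, E, F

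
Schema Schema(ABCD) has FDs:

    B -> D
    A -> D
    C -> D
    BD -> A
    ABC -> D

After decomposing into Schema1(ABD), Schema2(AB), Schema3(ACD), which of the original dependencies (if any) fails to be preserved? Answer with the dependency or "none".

B → D lies within Schema1.
A → D lies within Schema1.
C → D lies within Schema3.
BD → A lies within Schema1.
ABC → D: restricted closure across fragments reaches D.
Every dependency is enforceable on the fragments, so the decomposition is dependency-preserving.

none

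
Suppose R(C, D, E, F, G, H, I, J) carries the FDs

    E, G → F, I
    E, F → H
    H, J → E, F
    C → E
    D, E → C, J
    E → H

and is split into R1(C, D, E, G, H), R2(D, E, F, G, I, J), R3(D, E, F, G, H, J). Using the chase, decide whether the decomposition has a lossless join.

Yes

Chase test. Columns are C, D, E, F, G, H, I, J; row i has aⱼ where attribute j ∈ Ri, else bᵢⱼ.
Initial tableau (one row per fragment):
  row 1: a1 a2 a3 b14 a5 a6 b17 b18
  row 2: b21 a2 a3 a4 a5 b26 a7 a8
  row 3: b31 a2 a3 a4 a5 a6 b37 a8
Rows 1 and 2 agree on E, G; apply E, G→F, I and equate their F, I entries.
Rows 1 and 3 agree on E, G; apply E, G→F, I and equate their F, I entries.
Rows 1 and 2 agree on E, F; apply E, F→H and equate their H entries.
Rows 1 and 2 agree on D, E; apply D, E→C, J and equate their C, J entries.
Rows 1 and 3 agree on D, E; apply D, E→C, J and equate their C, J entries.
Row 1 is now all distinguished symbols — the join is lossless.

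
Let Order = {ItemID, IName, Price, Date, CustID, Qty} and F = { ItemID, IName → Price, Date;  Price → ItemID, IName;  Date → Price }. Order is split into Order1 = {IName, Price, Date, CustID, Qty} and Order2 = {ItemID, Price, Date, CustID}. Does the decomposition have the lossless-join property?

Yes

Common attributes: Order1 ∩ Order2 = {Price, Date, CustID}.
Closure of {Price, Date, CustID}: Price → ItemID, IName applies, adding ItemID, IName. So (Price, Date, CustID)⁺ = {ItemID, IName, Price, Date, CustID}.
This closure contains every attribute of Order2, so Order1 ∩ Order2 → Order2. The join is lossless.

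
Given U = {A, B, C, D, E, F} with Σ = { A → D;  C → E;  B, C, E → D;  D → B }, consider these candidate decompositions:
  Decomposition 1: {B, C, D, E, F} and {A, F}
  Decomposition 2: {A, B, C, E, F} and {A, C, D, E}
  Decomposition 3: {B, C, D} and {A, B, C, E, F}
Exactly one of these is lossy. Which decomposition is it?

Decomposition 1

Decomposition 1: common = {F}, closure = {F} → lossy.
Decomposition 2: common = {A, C, E}, closure = {A, B, C, D, E} → lossless.
Decomposition 3: common = {B, C}, closure = {B, C, D, E} → lossless.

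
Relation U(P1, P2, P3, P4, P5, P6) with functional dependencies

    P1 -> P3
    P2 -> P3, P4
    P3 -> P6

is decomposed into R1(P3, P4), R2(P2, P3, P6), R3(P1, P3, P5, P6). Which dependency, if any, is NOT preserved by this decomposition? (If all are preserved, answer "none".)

Check P2 → P3, P4: no single fragment contains all of {P2, P3, P4}, and the restricted closure of {P2} across the fragments never reaches {P3, P4}.
P1 → P3 is preserved.
P3 → P6 is preserved.

P2 -> P3, P4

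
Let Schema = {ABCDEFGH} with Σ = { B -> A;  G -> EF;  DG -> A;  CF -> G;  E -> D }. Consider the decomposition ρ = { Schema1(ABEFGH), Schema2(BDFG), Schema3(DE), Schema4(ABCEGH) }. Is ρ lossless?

Chase test. Columns are ABCDEFGH; row i has aⱼ where attribute j ∈ Schemai, else bᵢⱼ.
Initial tableau (one row per fragment):
  row 1: a1 a2 b13 b14 a5 a6 a7 a8
  row 2: b21 a2 b23 a4 b25 a6 a7 b28
  row 3: b31 b32 b33 a4 a5 b36 b37 b38
  row 4: a1 a2 a3 b44 a5 b46 a7 a8
Rows 1 and 2 agree on B; apply B→A and equate their A entries.
Rows 1 and 2 agree on G; apply G→EF and equate their EF entries.
Rows 1 and 4 agree on G; apply G→EF and equate their EF entries.
Rows 1 and 2 agree on E; apply E→D and equate their D entries.
Rows 1 and 4 agree on E; apply E→D and equate their D entries.
Row 4 is now all distinguished symbols — the join is lossless.

Yes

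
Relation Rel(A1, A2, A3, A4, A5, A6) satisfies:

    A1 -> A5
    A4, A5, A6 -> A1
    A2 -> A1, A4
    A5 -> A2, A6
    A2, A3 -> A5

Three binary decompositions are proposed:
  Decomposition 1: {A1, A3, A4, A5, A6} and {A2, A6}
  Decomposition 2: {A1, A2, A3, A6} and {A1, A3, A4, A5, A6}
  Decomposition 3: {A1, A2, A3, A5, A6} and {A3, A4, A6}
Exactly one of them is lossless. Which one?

Decomposition 1: common = {A6}, closure = {A6} → lossy.
Decomposition 2: common = {A1, A3, A6}, closure = {A1, A2, A3, A4, A5, A6} → lossless.
Decomposition 3: common = {A3, A6}, closure = {A3, A6} → lossy.

Decomposition 2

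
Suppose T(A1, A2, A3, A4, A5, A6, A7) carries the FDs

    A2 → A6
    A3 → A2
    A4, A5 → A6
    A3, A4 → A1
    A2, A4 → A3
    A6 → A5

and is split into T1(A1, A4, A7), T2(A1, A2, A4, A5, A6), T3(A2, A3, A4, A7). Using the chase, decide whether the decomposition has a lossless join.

Chase test. Columns are A1, A2, A3, A4, A5, A6, A7; row i has aⱼ where attribute j ∈ Ti, else bᵢⱼ.
Initial tableau (one row per fragment):
  row 1: a1 b12 b13 a4 b15 b16 a7
  row 2: a1 a2 b23 a4 a5 a6 b27
  row 3: b31 a2 a3 a4 b35 b36 a7
Rows 2 and 3 agree on A2; apply A2→A6 and equate their A6 entries.
Rows 2 and 3 agree on A2, A4; apply A2, A4→A3 and equate their A3 entries.
Rows 2 and 3 agree on A6; apply A6→A5 and equate their A5 entries.
Rows 2 and 3 agree on A3, A4; apply A3, A4→A1 and equate their A1 entries.
Row 3 is now all distinguished symbols — the join is lossless.

Yes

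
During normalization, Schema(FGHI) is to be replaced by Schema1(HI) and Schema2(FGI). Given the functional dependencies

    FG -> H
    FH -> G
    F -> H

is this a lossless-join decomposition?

No

Common attributes: Schema1 ∩ Schema2 = {I}.
No dependency enlarges {I}, so (I)⁺ = {I}.
The closure contains neither all of Schema1 = {HI} nor all of Schema2 = {FGI}, so the common attributes are not a superkey of either fragment. The join is lossy.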